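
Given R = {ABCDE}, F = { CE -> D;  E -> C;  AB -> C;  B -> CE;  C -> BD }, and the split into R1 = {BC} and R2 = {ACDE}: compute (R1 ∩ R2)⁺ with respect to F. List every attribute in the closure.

BCDE

R1 ∩ R2 = {C}.
C → BD applies, adding BD
B → CE applies, adding E
Closure: {BCDE}.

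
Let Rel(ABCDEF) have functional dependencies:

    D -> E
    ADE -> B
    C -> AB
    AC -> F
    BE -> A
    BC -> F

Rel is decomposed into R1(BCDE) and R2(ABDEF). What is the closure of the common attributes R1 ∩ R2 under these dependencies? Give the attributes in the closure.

ABDE

R1 ∩ R2 = {BDE}.
BE → A applies, adding A
Closure: {ABDE}.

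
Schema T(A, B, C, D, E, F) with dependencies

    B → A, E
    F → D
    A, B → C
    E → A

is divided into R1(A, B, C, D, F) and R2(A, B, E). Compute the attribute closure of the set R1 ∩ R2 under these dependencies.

R1 ∩ R2 = {A, B}.
B → A, E applies, adding E
A, B → C applies, adding C
Closure: {A, B, C, E}.

A, B, C, E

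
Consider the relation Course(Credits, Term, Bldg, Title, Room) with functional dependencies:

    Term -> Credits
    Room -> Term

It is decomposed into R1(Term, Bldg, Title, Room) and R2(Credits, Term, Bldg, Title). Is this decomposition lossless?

Yes

Common attributes: R1 ∩ R2 = {Term, Bldg, Title}.
Closure of {Term, Bldg, Title}: Term → Credits applies, adding Credits. So (Term, Bldg, Title)⁺ = {Credits, Term, Bldg, Title}.
This closure contains every attribute of R2, so R1 ∩ R2 → R2. The join is lossless.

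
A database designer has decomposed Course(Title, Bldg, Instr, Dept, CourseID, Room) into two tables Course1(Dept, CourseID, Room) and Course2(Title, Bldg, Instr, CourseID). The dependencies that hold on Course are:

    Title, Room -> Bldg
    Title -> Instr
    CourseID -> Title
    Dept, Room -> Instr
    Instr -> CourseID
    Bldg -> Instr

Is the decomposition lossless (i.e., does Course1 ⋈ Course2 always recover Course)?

No

Common attributes: Course1 ∩ Course2 = {CourseID}.
Closure of {CourseID}: CourseID → Title applies, adding Title; Title → Instr applies, adding Instr. So (CourseID)⁺ = {Title, Instr, CourseID}.
The closure contains neither all of Course1 = {Dept, CourseID, Room} nor all of Course2 = {Title, Bldg, Instr, CourseID}, so the common attributes are not a superkey of either fragment. The join is lossy.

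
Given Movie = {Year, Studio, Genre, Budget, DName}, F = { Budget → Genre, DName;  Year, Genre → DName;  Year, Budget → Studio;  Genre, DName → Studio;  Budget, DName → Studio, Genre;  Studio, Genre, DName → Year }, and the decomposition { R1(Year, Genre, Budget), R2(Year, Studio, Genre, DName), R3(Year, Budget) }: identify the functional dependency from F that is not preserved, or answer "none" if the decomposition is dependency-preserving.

none

Budget → Genre, DName: restricted closure across fragments reaches Genre, DName.
Year, Genre → DName lies within R2.
Year, Budget → Studio: restricted closure across fragments reaches Studio.
Genre, DName → Studio lies within R2.
Budget, DName → Studio, Genre: restricted closure across fragments reaches Studio, Genre.
Studio, Genre, DName → Year lies within R2.
Every dependency is enforceable on the fragments, so the decomposition is dependency-preserving.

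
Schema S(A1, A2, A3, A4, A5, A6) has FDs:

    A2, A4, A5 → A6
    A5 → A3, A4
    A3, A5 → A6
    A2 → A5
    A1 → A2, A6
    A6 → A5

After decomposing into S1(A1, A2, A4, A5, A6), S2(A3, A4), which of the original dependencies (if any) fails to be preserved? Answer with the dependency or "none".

Check A5 → A3, A4: no single fragment contains all of {A3, A4, A5}, and the restricted closure of {A5} across the fragments never reaches {A3, A4}.
A2, A4, A5 → A6 is preserved.
A3, A5 → A6 is preserved.
A2 → A5 is preserved.
A1 → A2, A6 is preserved.
A6 → A5 is preserved.

A5 → A3, A4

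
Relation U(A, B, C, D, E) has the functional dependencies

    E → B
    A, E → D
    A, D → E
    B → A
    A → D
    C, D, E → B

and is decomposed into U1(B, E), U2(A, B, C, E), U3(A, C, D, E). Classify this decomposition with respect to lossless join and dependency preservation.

lossless and dependency-preserving

Lossless test (chase): Rows 1 and 3 agree on E; apply E→B and equate their B entries. Rows 2 and 3 agree on A, E; apply A, E→D and equate their D entries. Rows 1 and 2 agree on B; apply B→A and equate their A entries. Rows 1 and 2 agree on A; apply A→D and equate their D entries. Row 2 is now all distinguished symbols — the join is lossless.
Dependency preservation: C, D, E → B is not contained in any single fragment, but the restricted closure of its left-hand side across the fragments still reaches the right-hand side; the remaining FDs each lie inside some fragment. All dependencies are preserved.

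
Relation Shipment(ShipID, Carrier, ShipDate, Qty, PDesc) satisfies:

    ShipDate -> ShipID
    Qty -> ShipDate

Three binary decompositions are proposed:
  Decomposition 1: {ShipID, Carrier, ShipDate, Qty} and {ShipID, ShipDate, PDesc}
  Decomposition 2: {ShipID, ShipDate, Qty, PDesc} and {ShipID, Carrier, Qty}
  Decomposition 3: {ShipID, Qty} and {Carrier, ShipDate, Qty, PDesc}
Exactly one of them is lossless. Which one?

Decomposition 1: common = {ShipID, ShipDate}, closure = {ShipID, ShipDate} → lossy.
Decomposition 2: common = {ShipID, Qty}, closure = {ShipID, ShipDate, Qty} → lossy.
Decomposition 3: common = {Qty}, closure = {ShipID, ShipDate, Qty} → lossless.

Decomposition 3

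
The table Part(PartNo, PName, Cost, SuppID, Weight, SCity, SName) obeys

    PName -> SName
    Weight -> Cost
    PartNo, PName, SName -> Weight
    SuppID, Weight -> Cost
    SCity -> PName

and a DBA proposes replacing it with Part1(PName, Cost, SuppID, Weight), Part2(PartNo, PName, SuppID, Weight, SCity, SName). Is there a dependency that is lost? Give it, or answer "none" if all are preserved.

none

PName → SName lies within Part2.
Weight → Cost lies within Part1.
PartNo, PName, SName → Weight lies within Part2.
SuppID, Weight → Cost lies within Part1.
SCity → PName lies within Part2.
Every dependency is enforceable on the fragments, so the decomposition is dependency-preserving.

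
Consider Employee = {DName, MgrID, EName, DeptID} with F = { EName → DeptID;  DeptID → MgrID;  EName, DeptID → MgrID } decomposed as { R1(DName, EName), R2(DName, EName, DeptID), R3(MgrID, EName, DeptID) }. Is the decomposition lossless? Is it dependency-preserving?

lossless and dependency-preserving

Lossless test (chase): Rows 1 and 2 agree on EName; apply EName→DeptID and equate their DeptID entries. Rows 1 and 2 agree on DeptID; apply DeptID→MgrID and equate their MgrID entries. Rows 1 and 3 agree on DeptID; apply DeptID→MgrID and equate their MgrID entries. Row 1 is now all distinguished symbols — the join is lossless.
Dependency preservation: every FD's attributes lie within a single fragment, so each can be enforced locally — preserved.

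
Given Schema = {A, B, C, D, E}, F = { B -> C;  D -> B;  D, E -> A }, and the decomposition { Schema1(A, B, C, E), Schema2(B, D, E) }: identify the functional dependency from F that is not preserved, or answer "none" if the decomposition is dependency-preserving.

D, E -> A

Check D, E → A: no single fragment contains all of {A, D, E}, and the restricted closure of {D, E} across the fragments never reaches {A}.
B → C is preserved.
D → B is preserved.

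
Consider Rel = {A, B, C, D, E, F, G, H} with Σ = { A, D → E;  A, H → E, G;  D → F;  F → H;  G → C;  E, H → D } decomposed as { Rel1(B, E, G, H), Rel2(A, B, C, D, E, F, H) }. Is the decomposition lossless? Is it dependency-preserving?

lossy and not dependency-preserving

Lossless test: (B, E, H)⁺ = {B, D, E, F, H}, which is a superkey of neither fragment — lossy.
Dependency preservation: the restricted closure of {A, H} across the fragments never reaches {E, G}, so A, H → E, G cannot be enforced without a join — not preserved.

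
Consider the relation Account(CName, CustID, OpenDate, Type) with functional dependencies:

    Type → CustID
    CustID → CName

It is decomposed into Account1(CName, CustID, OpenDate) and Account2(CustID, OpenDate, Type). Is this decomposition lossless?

Common attributes: Account1 ∩ Account2 = {CustID, OpenDate}.
Closure of {CustID, OpenDate}: CustID → CName applies, adding CName. So (CustID, OpenDate)⁺ = {CName, CustID, OpenDate}.
This closure contains every attribute of Account1, so Account1 ∩ Account2 → Account1. The join is lossless.

Yes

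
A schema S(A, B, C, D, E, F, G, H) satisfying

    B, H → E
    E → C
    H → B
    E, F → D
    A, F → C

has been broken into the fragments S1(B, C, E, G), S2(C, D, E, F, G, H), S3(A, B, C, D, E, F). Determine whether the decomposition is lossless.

Chase test. Columns are A, B, C, D, E, F, G, H; row i has aⱼ where attribute j ∈ Si, else bᵢⱼ.
Initial tableau (one row per fragment):
  row 1: b11 a2 a3 b14 a5 b16 a7 b18
  row 2: b21 b22 a3 a4 a5 a6 a7 a8
  row 3: a1 a2 a3 a4 a5 a6 b37 b38
No row becomes fully distinguished — the join is lossy.

No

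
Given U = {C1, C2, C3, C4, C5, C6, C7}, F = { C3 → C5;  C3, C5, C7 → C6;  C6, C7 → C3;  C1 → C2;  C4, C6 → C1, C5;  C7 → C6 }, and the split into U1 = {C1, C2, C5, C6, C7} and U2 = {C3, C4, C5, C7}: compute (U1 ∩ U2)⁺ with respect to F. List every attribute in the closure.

U1 ∩ U2 = {C5, C7}.
C7 → C6 applies, adding C6
C6, C7 → C3 applies, adding C3
Closure: {C3, C5, C6, C7}.

C3, C5, C6, C7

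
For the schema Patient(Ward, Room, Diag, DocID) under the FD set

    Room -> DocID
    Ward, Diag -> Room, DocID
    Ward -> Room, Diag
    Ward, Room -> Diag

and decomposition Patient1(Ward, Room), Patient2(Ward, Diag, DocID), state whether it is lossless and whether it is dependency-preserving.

Lossless test: (Ward)⁺ = {Ward, Room, Diag, DocID}, which contains all of one fragment — lossless.
Dependency preservation: the restricted closure of {Room} across the fragments never reaches {DocID}, so Room → DocID cannot be enforced without a join — not preserved.

lossless but not dependency-preserving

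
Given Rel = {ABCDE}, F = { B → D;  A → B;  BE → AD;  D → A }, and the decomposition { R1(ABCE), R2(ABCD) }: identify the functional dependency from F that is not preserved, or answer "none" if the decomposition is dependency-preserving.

B → D lies within R2.
A → B lies within R1.
BE → AD: restricted closure across fragments reaches AD.
D → A lies within R2.
Every dependency is enforceable on the fragments, so the decomposition is dependency-preserving.

none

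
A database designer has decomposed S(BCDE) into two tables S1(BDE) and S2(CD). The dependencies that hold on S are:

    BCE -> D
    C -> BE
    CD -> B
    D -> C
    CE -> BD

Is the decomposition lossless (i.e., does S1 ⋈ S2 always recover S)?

Yes

Common attributes: S1 ∩ S2 = {D}.
Closure of {D}: D → C applies, adding C; C → BE applies, adding BE. So (D)⁺ = {BCDE}.
This closure contains every attribute of S1, so S1 ∩ S2 → S1. The join is lossless.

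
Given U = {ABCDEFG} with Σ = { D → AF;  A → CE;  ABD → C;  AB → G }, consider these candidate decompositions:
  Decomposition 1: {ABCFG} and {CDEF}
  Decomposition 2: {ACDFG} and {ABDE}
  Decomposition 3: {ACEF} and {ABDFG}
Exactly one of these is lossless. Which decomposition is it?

Decomposition 3

Decomposition 1: common = {CF}, closure = {CF} → lossy.
Decomposition 2: common = {AD}, closure = {ACDEF} → lossy.
Decomposition 3: common = {AF}, closure = {ACEF} → lossless.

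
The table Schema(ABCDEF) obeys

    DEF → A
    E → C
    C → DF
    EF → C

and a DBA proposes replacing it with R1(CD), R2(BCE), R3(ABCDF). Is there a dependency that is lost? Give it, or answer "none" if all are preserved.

DEF → A

Check DEF → A: no single fragment contains all of {ADEF}, and the restricted closure of {DEF} across the fragments never reaches {A}.
E → C is preserved.
C → DF is preserved.
EF → C is preserved.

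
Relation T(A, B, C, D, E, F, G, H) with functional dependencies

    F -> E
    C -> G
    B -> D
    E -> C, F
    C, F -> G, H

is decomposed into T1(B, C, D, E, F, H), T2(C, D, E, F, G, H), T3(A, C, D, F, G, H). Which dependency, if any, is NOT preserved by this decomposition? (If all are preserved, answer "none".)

none

F → E lies within T1.
C → G lies within T2.
B → D lies within T1.
E → C, F lies within T1.
C, F → G, H lies within T2.
Every dependency is enforceable on the fragments, so the decomposition is dependency-preserving.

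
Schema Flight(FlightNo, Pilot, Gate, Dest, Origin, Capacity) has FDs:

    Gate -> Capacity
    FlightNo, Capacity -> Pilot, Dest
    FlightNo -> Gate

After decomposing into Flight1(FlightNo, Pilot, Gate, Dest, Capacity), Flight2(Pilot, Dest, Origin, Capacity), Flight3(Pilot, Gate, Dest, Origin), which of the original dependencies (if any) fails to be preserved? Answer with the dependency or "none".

Gate → Capacity lies within Flight1.
FlightNo, Capacity → Pilot, Dest lies within Flight1.
FlightNo → Gate lies within Flight1.
Every dependency is enforceable on the fragments, so the decomposition is dependency-preserving.

none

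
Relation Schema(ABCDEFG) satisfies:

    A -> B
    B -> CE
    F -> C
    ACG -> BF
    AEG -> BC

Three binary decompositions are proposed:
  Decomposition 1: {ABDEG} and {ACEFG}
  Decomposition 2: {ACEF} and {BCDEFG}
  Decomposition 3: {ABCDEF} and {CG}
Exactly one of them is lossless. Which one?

Decomposition 1

Decomposition 1: common = {AEG}, closure = {ABCEFG} → lossless.
Decomposition 2: common = {CEF}, closure = {CEF} → lossy.
Decomposition 3: common = {C}, closure = {C} → lossy.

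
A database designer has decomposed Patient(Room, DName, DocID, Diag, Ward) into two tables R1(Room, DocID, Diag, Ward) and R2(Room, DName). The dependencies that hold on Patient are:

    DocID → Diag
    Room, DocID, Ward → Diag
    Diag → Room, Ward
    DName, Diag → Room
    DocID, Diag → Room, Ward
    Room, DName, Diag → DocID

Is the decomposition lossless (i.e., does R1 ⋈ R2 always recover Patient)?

Common attributes: R1 ∩ R2 = {Room}.
No dependency enlarges {Room}, so (Room)⁺ = {Room}.
The closure contains neither all of R1 = {Room, DocID, Diag, Ward} nor all of R2 = {Room, DName}, so the common attributes are not a superkey of either fragment. The join is lossy.

No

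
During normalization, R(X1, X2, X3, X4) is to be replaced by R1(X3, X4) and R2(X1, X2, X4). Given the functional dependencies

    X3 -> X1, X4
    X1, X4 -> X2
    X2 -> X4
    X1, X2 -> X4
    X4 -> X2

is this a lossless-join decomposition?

Common attributes: R1 ∩ R2 = {X4}.
Closure of {X4}: X4 → X2 applies, adding X2. So (X4)⁺ = {X2, X4}.
The closure contains neither all of R1 = {X3, X4} nor all of R2 = {X1, X2, X4}, so the common attributes are not a superkey of either fragment. The join is lossy.

No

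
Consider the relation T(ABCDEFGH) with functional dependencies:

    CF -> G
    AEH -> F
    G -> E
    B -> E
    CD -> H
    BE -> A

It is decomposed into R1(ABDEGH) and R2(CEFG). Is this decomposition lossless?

Common attributes: R1 ∩ R2 = {EG}.
No dependency enlarges {EG}, so (EG)⁺ = {EG}.
The closure contains neither all of R1 = {ABDEGH} nor all of R2 = {CEFG}, so the common attributes are not a superkey of either fragment. The join is lossy.

No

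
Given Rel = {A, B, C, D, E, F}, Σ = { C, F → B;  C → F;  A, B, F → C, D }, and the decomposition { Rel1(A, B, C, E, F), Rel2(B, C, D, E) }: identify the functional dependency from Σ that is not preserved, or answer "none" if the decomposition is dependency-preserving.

A, B, F → C, D

Check A, B, F → C, D: no single fragment contains all of {A, B, C, D, F}, and the restricted closure of {A, B, F} across the fragments never reaches {C, D}.
C, F → B is preserved.
C → F is preserved.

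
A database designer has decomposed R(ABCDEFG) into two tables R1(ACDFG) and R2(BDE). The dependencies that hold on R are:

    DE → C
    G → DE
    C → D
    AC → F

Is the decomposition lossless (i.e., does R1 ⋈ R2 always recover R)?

No

Common attributes: R1 ∩ R2 = {D}.
No dependency enlarges {D}, so (D)⁺ = {D}.
The closure contains neither all of R1 = {ACDFG} nor all of R2 = {BDE}, so the common attributes are not a superkey of either fragment. The join is lossy.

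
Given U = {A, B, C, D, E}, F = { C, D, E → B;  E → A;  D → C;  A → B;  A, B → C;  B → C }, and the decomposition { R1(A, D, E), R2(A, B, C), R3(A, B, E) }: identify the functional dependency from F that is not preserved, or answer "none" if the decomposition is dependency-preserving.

D → C

Check D → C: no single fragment contains all of {C, D}, and the restricted closure of {D} across the fragments never reaches {C}.
C, D, E → B is preserved.
E → A is preserved.
A → B is preserved.
A, B → C is preserved.
B → C is preserved.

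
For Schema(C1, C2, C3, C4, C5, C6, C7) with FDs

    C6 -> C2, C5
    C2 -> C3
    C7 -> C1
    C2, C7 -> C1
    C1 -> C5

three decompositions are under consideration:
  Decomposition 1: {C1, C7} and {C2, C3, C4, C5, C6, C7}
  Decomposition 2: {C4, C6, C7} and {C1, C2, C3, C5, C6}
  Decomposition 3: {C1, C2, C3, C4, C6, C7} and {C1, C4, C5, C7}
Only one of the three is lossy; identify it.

Decomposition 2

Decomposition 1: common = {C7}, closure = {C1, C5, C7} → lossless.
Decomposition 2: common = {C6}, closure = {C2, C3, C5, C6} → lossy.
Decomposition 3: common = {C1, C4, C7}, closure = {C1, C4, C5, C7} → lossless.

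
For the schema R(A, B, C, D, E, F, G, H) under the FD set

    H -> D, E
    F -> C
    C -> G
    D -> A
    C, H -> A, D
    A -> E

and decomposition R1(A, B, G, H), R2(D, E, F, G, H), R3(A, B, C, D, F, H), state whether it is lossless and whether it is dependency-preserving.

Lossless test (chase): Rows 1 and 2 agree on H; apply H→D, E and equate their D, E entries. Rows 1 and 3 agree on H; apply H→D, E and equate their D, E entries. Rows 2 and 3 agree on F; apply F→C and equate their C entries. Rows 2 and 3 agree on C; apply C→G and equate their G entries. Rows 1 and 2 agree on D; apply D→A and equate their A entries. Row 3 is now all distinguished symbols — the join is lossless.
Dependency preservation: the restricted closure of {C} across the fragments never reaches {G}, so C → G cannot be enforced without a join — not preserved.

lossless but not dependency-preserving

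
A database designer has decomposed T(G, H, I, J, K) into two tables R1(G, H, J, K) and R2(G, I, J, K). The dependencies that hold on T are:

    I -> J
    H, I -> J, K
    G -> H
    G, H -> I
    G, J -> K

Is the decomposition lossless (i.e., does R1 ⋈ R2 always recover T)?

Yes

Common attributes: R1 ∩ R2 = {G, J, K}.
Closure of {G, J, K}: G → H applies, adding H; G, H → I applies, adding I. So (G, J, K)⁺ = {G, H, I, J, K}.
This closure contains every attribute of R1, so R1 ∩ R2 → R1. The join is lossless.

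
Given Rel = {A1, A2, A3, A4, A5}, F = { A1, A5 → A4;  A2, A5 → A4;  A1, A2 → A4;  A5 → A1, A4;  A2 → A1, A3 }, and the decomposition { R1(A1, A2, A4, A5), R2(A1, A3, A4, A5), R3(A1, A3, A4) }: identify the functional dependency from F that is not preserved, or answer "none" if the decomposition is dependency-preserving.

A2 → A1, A3

Check A2 → A1, A3: no single fragment contains all of {A1, A2, A3}, and the restricted closure of {A2} across the fragments never reaches {A1, A3}.
A1, A5 → A4 is preserved.
A2, A5 → A4 is preserved.
A1, A2 → A4 is preserved.
A5 → A1, A4 is preserved.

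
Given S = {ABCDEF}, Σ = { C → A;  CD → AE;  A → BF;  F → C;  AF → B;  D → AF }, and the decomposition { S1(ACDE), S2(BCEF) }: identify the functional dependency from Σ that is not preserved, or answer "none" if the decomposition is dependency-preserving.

none

C → A lies within S1.
CD → AE lies within S1.
A → BF: restricted closure across fragments reaches BF.
F → C lies within S2.
AF → B: restricted closure across fragments reaches B.
D → AF: restricted closure across fragments reaches AF.
Every dependency is enforceable on the fragments, so the decomposition is dependency-preserving.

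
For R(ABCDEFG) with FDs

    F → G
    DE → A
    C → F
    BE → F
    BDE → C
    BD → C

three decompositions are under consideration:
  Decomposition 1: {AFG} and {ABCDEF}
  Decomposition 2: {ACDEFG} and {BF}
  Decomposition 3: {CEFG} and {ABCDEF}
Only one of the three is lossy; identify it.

Decomposition 1: common = {AF}, closure = {AFG} → lossless.
Decomposition 2: common = {F}, closure = {FG} → lossy.
Decomposition 3: common = {CEF}, closure = {CEFG} → lossless.

Decomposition 2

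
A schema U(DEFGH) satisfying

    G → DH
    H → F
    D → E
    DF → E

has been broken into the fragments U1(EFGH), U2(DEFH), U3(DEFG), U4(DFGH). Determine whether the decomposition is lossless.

Yes

Chase test. Columns are DEFGH; row i has aⱼ where attribute j ∈ Ui, else bᵢⱼ.
Initial tableau (one row per fragment):
  row 1: b11 a2 a3 a4 a5
  row 2: a1 a2 a3 b24 a5
  row 3: a1 a2 a3 a4 b35
  row 4: a1 b42 a3 a4 a5
Rows 1 and 3 agree on G; apply G→DH and equate their DH entries.
Rows 1 and 4 agree on D; apply D→E and equate their E entries.
Row 1 is now all distinguished symbols — the join is lossless.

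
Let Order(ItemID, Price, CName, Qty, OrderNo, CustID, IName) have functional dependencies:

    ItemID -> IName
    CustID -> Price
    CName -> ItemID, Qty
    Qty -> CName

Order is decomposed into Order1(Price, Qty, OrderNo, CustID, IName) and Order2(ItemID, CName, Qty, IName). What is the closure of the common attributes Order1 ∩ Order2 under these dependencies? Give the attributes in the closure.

Order1 ∩ Order2 = {Qty, IName}.
Qty → CName applies, adding CName
CName → ItemID, Qty applies, adding ItemID
Closure: {ItemID, CName, Qty, IName}.

ItemID, CName, Qty, IName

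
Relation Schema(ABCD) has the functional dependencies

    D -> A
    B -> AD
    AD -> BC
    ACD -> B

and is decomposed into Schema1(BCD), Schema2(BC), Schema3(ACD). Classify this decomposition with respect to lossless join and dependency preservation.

lossless and dependency-preserving

Lossless test (chase): Rows 1 and 3 agree on D; apply D→A and equate their A entries. Rows 1 and 2 agree on B; apply B→AD and equate their AD entries. Rows 1 and 3 agree on AD; apply AD→BC and equate their BC entries. Row 1 is now all distinguished symbols — the join is lossless.
Dependency preservation: B → AD; AD → BC; ACD → B are not contained in any single fragment, but the restricted closure of each left-hand side across the fragments still reaches the right-hand side; the remaining FDs each lie inside some fragment. All dependencies are preserved.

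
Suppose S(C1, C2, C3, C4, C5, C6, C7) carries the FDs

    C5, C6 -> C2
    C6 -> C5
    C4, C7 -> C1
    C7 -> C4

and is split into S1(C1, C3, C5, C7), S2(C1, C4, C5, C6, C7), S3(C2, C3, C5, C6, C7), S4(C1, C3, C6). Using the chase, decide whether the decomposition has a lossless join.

Yes

Chase test. Columns are C1, C2, C3, C4, C5, C6, C7; row i has aⱼ where attribute j ∈ Si, else bᵢⱼ.
Initial tableau (one row per fragment):
  row 1: a1 b12 a3 b14 a5 b16 a7
  row 2: a1 b22 b23 a4 a5 a6 a7
  row 3: b31 a2 a3 b34 a5 a6 a7
  row 4: a1 b42 a3 b44 b45 a6 b47
Rows 2 and 3 agree on C5, C6; apply C5, C6→C2 and equate their C2 entries.
Rows 2 and 4 agree on C6; apply C6→C5 and equate their C5 entries.
Rows 1 and 2 agree on C7; apply C7→C4 and equate their C4 entries.
Rows 1 and 3 agree on C7; apply C7→C4 and equate their C4 entries.
Rows 2 and 4 agree on C5, C6; apply C5, C6→C2 and equate their C2 entries.
Rows 1 and 3 agree on C4, C7; apply C4, C7→C1 and equate their C1 entries.
Row 3 is now all distinguished symbols — the join is lossless.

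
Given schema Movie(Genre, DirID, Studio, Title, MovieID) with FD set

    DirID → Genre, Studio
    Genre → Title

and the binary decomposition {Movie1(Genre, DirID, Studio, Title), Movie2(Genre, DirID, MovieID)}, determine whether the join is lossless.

Common attributes: Movie1 ∩ Movie2 = {Genre, DirID}.
Closure of {Genre, DirID}: DirID → Genre, Studio applies, adding Studio; Genre → Title applies, adding Title. So (Genre, DirID)⁺ = {Genre, DirID, Studio, Title}.
This closure contains every attribute of Movie1, so Movie1 ∩ Movie2 → Movie1. The join is lossless.

Yes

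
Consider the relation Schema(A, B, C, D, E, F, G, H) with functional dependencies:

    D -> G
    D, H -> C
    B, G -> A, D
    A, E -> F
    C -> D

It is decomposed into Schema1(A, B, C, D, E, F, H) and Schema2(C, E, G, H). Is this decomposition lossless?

Common attributes: Schema1 ∩ Schema2 = {C, E, H}.
Closure of {C, E, H}: C → D applies, adding D; D → G applies, adding G. So (C, E, H)⁺ = {C, D, E, G, H}.
This closure contains every attribute of Schema2, so Schema1 ∩ Schema2 → Schema2. The join is lossless.

Yes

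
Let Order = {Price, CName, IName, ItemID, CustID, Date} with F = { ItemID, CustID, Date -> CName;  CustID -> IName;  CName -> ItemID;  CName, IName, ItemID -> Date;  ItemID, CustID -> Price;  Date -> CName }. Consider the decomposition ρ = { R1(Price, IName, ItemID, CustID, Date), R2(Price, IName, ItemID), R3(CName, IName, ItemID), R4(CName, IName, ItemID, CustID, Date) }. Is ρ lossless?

Yes

Chase test. Columns are Price, CName, IName, ItemID, CustID, Date; row i has aⱼ where attribute j ∈ Ri, else bᵢⱼ.
Initial tableau (one row per fragment):
  row 1: a1 b12 a3 a4 a5 a6
  row 2: a1 b22 a3 a4 b25 b26
  row 3: b31 a2 a3 a4 b35 b36
  row 4: b41 a2 a3 a4 a5 a6
Rows 1 and 4 agree on ItemID, CustID, Date; apply ItemID, CustID, Date→CName and equate their CName entries.
Rows 1 and 3 agree on CName, IName, ItemID; apply CName, IName, ItemID→Date and equate their Date entries.
Rows 1 and 4 agree on ItemID, CustID; apply ItemID, CustID→Price and equate their Price entries.
Row 1 is now all distinguished symbols — the join is lossless.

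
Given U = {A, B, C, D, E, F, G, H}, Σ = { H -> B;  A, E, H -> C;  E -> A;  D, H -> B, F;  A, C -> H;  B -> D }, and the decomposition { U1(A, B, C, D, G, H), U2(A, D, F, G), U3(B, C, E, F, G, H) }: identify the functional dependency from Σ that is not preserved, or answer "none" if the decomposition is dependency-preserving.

E -> A

Check E → A: no single fragment contains all of {A, E}, and the restricted closure of {E} across the fragments never reaches {A}.
H → B is preserved.
A, E, H → C is preserved.
D, H → B, F is preserved.
A, C → H is preserved.
B → D is preserved.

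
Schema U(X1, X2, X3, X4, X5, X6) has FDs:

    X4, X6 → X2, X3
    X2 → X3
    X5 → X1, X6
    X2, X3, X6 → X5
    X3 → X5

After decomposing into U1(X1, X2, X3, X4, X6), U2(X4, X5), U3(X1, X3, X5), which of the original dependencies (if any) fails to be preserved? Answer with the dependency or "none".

X5 → X1, X6

Check X5 → X1, X6: no single fragment contains all of {X1, X5, X6}, and the restricted closure of {X5} across the fragments never reaches {X1, X6}.
X4, X6 → X2, X3 is preserved.
X2 → X3 is preserved.
X2, X3, X6 → X5 is preserved.
X3 → X5 is preserved.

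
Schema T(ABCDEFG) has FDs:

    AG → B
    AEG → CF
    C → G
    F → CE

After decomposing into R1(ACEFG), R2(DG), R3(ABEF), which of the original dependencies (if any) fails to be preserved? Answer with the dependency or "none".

Check AG → B: no single fragment contains all of {ABG}, and the restricted closure of {AG} across the fragments never reaches {B}.
AEG → CF is preserved.
C → G is preserved.
F → CE is preserved.

AG → B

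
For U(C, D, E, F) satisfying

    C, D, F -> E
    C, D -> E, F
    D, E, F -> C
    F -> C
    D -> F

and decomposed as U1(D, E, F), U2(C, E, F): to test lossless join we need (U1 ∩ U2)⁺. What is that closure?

U1 ∩ U2 = {E, F}.
F → C applies, adding C
Closure: {C, E, F}.

C, E, F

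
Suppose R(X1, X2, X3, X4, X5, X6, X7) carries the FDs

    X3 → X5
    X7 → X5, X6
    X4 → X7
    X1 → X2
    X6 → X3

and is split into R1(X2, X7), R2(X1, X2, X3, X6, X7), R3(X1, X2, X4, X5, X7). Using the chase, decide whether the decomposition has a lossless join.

Yes

Chase test. Columns are X1, X2, X3, X4, X5, X6, X7; row i has aⱼ where attribute j ∈ Ri, else bᵢⱼ.
Initial tableau (one row per fragment):
  row 1: b11 a2 b13 b14 b15 b16 a7
  row 2: a1 a2 a3 b24 b25 a6 a7
  row 3: a1 a2 b33 a4 a5 b36 a7
Rows 1 and 2 agree on X7; apply X7→X5, X6 and equate their X5, X6 entries.
Rows 1 and 3 agree on X7; apply X7→X5, X6 and equate their X5, X6 entries.
Rows 1 and 2 agree on X6; apply X6→X3 and equate their X3 entries.
Rows 1 and 3 agree on X6; apply X6→X3 and equate their X3 entries.
Row 3 is now all distinguished symbols — the join is lossless.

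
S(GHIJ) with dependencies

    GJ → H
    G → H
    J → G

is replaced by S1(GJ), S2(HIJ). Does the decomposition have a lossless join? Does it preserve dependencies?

lossless but not dependency-preserving

Lossless test: (J)⁺ = {GHJ}, which contains all of one fragment — lossless.
Dependency preservation: the restricted closure of {G} across the fragments never reaches {H}, so G → H cannot be enforced without a join — not preserved.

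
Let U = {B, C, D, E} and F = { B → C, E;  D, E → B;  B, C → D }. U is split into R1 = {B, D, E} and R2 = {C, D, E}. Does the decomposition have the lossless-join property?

Common attributes: R1 ∩ R2 = {D, E}.
Closure of {D, E}: D, E → B applies, adding B; B → C, E applies, adding C. So (D, E)⁺ = {B, C, D, E}.
This closure contains every attribute of R1, so R1 ∩ R2 → R1. The join is lossless.

Yes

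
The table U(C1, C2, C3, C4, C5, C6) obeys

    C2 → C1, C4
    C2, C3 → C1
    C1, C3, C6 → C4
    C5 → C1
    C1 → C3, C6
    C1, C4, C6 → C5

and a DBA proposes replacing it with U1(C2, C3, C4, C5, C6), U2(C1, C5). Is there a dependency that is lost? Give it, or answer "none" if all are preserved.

none

C2 → C1, C4: restricted closure across fragments reaches C1, C4.
C2, C3 → C1: restricted closure across fragments reaches C1.
C1, C3, C6 → C4: restricted closure across fragments reaches C4.
C5 → C1 lies within U2.
C1 → C3, C6: restricted closure across fragments reaches C3, C6.
C1, C4, C6 → C5: restricted closure across fragments reaches C5.
Every dependency is enforceable on the fragments, so the decomposition is dependency-preserving.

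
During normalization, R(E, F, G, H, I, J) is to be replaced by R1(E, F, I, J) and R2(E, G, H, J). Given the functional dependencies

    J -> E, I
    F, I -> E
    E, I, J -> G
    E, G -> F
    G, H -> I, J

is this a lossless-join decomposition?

Yes

Common attributes: R1 ∩ R2 = {E, J}.
Closure of {E, J}: J → E, I applies, adding I; E, I, J → G applies, adding G; E, G → F applies, adding F. So (E, J)⁺ = {E, F, G, I, J}.
This closure contains every attribute of R1, so R1 ∩ R2 → R1. The join is lossless.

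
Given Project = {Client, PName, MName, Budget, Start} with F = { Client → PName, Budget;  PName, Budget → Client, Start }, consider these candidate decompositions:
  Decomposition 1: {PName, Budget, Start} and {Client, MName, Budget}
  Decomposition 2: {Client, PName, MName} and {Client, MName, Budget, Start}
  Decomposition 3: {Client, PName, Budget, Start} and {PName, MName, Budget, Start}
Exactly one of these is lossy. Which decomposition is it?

Decomposition 1

Decomposition 1: common = {Budget}, closure = {Budget} → lossy.
Decomposition 2: common = {Client, MName}, closure = {Client, PName, MName, Budget, Start} → lossless.
Decomposition 3: common = {PName, Budget, Start}, closure = {Client, PName, Budget, Start} → lossless.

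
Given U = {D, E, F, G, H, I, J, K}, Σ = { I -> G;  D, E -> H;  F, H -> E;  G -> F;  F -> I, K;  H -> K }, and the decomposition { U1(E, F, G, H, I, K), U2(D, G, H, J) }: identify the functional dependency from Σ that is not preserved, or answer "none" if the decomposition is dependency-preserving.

Check D, E → H: no single fragment contains all of {D, E, H}, and the restricted closure of {D, E} across the fragments never reaches {H}.
I → G is preserved.
F, H → E is preserved.
G → F is preserved.
F → I, K is preserved.
H → K is preserved.

D, E -> H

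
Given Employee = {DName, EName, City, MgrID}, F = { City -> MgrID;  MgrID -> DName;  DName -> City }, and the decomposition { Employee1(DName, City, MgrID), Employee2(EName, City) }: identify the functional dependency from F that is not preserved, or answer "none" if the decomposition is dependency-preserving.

City → MgrID lies within Employee1.
MgrID → DName lies within Employee1.
DName → City lies within Employee1.
Every dependency is enforceable on the fragments, so the decomposition is dependency-preserving.

none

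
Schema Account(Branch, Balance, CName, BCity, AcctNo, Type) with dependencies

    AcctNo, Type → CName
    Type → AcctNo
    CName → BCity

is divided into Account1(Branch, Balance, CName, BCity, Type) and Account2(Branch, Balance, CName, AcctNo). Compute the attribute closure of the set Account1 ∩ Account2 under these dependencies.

Branch, Balance, CName, BCity

Account1 ∩ Account2 = {Branch, Balance, CName}.
CName → BCity applies, adding BCity
Closure: {Branch, Balance, CName, BCity}.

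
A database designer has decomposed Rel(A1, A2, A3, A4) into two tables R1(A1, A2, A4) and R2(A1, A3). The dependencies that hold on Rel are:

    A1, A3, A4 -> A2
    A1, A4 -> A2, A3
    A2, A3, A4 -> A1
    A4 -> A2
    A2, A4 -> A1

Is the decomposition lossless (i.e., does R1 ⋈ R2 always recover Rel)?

No

Common attributes: R1 ∩ R2 = {A1}.
No dependency enlarges {A1}, so (A1)⁺ = {A1}.
The closure contains neither all of R1 = {A1, A2, A4} nor all of R2 = {A1, A3}, so the common attributes are not a superkey of either fragment. The join is lossy.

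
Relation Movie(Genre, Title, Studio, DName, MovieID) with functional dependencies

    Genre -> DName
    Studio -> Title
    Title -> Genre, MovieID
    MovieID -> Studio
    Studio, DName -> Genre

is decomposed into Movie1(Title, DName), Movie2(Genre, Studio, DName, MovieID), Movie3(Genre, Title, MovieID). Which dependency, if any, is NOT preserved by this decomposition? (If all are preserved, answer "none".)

Genre → DName lies within Movie2.
Studio → Title: restricted closure across fragments reaches Title.
Title → Genre, MovieID lies within Movie3.
MovieID → Studio lies within Movie2.
Studio, DName → Genre lies within Movie2.
Every dependency is enforceable on the fragments, so the decomposition is dependency-preserving.

none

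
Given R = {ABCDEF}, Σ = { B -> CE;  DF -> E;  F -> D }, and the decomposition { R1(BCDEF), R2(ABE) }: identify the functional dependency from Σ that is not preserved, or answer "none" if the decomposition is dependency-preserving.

none

B → CE lies within R1.
DF → E lies within R1.
F → D lies within R1.
Every dependency is enforceable on the fragments, so the decomposition is dependency-preserving.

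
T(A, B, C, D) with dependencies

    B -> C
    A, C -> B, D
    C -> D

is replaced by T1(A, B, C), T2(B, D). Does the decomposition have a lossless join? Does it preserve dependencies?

Lossless test: (B)⁺ = {B, C, D}, which contains all of one fragment — lossless.
Dependency preservation: the restricted closure of {C} across the fragments never reaches {D}, so C → D cannot be enforced without a join — not preserved.

lossless but not dependency-preserving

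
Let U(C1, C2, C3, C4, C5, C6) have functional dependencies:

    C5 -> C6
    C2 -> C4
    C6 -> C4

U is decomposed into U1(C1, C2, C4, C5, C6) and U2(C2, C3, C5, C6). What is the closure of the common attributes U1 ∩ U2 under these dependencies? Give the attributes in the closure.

C2, C4, C5, C6

U1 ∩ U2 = {C2, C5, C6}.
C2 → C4 applies, adding C4
Closure: {C2, C4, C5, C6}.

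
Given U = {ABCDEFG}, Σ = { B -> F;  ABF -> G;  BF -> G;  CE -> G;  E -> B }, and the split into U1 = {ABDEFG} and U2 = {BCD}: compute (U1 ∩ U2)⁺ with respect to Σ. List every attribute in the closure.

U1 ∩ U2 = {BD}.
B → F applies, adding F
BF → G applies, adding G
Closure: {BDFG}.

BDFG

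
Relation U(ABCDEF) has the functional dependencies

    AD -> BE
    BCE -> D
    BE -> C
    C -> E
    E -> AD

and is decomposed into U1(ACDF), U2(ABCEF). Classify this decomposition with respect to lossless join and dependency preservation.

lossless and dependency-preserving

Lossless test: (ACF)⁺ = {ABCDEF}, which contains all of one fragment — lossless.
Dependency preservation: AD → BE; BCE → D; E → AD are not contained in any single fragment, but the restricted closure of each left-hand side across the fragments still reaches the right-hand side; the remaining FDs each lie inside some fragment. All dependencies are preserved.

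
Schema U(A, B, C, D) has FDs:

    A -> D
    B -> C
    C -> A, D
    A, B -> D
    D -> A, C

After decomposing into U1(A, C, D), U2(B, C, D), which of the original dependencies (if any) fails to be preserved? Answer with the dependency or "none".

none

A → D lies within U1.
B → C lies within U2.
C → A, D lies within U1.
A, B → D: restricted closure across fragments reaches D.
D → A, C lies within U1.
Every dependency is enforceable on the fragments, so the decomposition is dependency-preserving.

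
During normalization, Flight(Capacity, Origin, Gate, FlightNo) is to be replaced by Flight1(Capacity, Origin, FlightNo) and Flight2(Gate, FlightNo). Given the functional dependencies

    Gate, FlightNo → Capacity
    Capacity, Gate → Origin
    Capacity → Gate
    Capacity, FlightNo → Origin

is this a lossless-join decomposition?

No

Common attributes: Flight1 ∩ Flight2 = {FlightNo}.
No dependency enlarges {FlightNo}, so (FlightNo)⁺ = {FlightNo}.
The closure contains neither all of Flight1 = {Capacity, Origin, FlightNo} nor all of Flight2 = {Gate, FlightNo}, so the common attributes are not a superkey of either fragment. The join is lossy.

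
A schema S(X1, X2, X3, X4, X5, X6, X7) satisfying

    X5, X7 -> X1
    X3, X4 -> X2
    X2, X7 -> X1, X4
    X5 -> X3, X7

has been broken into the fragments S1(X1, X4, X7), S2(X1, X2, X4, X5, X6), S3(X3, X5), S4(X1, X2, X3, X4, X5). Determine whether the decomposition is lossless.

Chase test. Columns are X1, X2, X3, X4, X5, X6, X7; row i has aⱼ where attribute j ∈ Si, else bᵢⱼ.
Initial tableau (one row per fragment):
  row 1: a1 b12 b13 a4 b15 b16 a7
  row 2: a1 a2 b23 a4 a5 a6 b27
  row 3: b31 b32 a3 b34 a5 b36 b37
  row 4: a1 a2 a3 a4 a5 b46 b47
Rows 2 and 3 agree on X5; apply X5→X3, X7 and equate their X3, X7 entries.
Rows 2 and 4 agree on X5; apply X5→X3, X7 and equate their X3, X7 entries.
Rows 2 and 3 agree on X5, X7; apply X5, X7→X1 and equate their X1 entries.
No row becomes fully distinguished — the join is lossy.

No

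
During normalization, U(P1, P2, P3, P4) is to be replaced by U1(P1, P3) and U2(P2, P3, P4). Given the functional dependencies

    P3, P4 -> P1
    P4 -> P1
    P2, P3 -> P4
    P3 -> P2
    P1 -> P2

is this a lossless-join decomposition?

Common attributes: U1 ∩ U2 = {P3}.
Closure of {P3}: P3 → P2 applies, adding P2; P2, P3 → P4 applies, adding P4; P3, P4 → P1 applies, adding P1. So (P3)⁺ = {P1, P2, P3, P4}.
This closure contains every attribute of U1, so U1 ∩ U2 → U1. The join is lossless.

Yes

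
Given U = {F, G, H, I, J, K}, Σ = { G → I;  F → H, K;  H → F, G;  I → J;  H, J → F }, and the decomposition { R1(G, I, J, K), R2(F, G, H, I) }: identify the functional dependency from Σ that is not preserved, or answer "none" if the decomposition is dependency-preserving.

F → H, K

Check F → H, K: no single fragment contains all of {F, H, K}, and the restricted closure of {F} across the fragments never reaches {H, K}.
G → I is preserved.
H → F, G is preserved.
I → J is preserved.
H, J → F is preserved.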